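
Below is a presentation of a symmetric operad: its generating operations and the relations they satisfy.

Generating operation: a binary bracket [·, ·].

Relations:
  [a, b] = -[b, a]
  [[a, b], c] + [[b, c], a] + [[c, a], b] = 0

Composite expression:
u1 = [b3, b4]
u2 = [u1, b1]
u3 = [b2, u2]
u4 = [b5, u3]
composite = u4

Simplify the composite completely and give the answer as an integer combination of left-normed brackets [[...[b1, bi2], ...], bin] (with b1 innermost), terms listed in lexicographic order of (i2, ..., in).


Expand each bracket as ab - ba; the b1-initial words give the coefficients.
Composite bracket: [b5, [b2, [[b3, b4], b1]]]
Under [a, b] = ab - ba we get 16 signed associative words (2^4 = 16).
The b1-initial words carry the normal form:
  sign of b1b3b4b2b5 is -1, so it contributes -[[[[b1, b3], b4], b2], b5]
  sign of b1b4b3b2b5 is +1, so it contributes +[[[[b1, b4], b3], b2], b5]

-[[[[b1, b3], b4], b2], b5] + [[[[b1, b4], b3], b2], b5]


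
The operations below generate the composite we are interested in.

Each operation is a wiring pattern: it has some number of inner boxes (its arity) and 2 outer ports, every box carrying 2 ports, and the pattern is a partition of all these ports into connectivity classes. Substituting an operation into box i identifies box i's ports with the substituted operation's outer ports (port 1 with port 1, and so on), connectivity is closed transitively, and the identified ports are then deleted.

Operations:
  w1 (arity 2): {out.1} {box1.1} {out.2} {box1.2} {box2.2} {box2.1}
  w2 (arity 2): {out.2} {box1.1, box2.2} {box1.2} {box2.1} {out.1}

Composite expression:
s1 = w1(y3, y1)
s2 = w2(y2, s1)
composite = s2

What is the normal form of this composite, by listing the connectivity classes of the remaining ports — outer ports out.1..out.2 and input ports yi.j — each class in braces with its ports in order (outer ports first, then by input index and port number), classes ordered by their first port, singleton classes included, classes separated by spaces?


{out.1} {out.2} {y1.1} {y1.2} {y2.1} {y2.2} {y3.1} {y3.2}


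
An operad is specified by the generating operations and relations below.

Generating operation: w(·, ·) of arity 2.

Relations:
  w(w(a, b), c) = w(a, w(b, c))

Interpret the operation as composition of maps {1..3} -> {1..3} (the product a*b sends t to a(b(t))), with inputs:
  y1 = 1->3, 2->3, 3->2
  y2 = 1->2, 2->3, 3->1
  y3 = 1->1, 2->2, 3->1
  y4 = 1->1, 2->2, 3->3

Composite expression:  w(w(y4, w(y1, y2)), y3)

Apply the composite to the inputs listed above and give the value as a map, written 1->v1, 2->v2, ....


1->3, 2->2, 3->3

w(y1, y2) = 1->3, 2->2, 3->3
w(y4, w(y1, y2)) = 1->3, 2->2, 3->3
w(w(y4, w(y1, y2)), y3) = 1->3, 2->2, 3->3


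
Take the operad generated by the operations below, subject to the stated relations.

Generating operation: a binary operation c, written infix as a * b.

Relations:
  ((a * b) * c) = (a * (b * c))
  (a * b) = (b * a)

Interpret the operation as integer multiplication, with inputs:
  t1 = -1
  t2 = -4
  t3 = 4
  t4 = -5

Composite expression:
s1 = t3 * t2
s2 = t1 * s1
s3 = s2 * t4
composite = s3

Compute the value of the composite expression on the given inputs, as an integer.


-80

(t3 * t2) = -16
(t1 * (t3 * t2)) = 16
((t1 * (t3 * t2)) * t4) = -80


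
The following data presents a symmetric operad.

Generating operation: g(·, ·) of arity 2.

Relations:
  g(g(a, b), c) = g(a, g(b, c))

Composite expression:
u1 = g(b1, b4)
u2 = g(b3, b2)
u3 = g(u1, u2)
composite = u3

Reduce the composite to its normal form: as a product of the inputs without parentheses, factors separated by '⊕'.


All parenthesizations of g agree; list the b-inputs left to right.
g(b1, b4) reduces to b1 ⊕ b4
g(b3, b2) reduces to b3 ⊕ b2
g(g(b1, b4), g(b3, b2)) reduces to b1 ⊕ b4 ⊕ b3 ⊕ b2

b1 ⊕ b4 ⊕ b3 ⊕ b2


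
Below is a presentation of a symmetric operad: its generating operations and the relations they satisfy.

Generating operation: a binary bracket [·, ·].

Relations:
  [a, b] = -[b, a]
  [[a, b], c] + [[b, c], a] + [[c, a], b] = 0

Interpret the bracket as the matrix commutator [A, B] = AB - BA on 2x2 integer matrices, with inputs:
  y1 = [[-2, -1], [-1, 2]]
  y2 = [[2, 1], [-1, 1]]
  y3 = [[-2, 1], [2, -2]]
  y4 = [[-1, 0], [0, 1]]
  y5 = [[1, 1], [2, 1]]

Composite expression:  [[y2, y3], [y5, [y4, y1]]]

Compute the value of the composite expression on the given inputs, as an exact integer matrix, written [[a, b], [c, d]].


[y2, y3] = [[3, 1], [-2, -3]]
[y4, y1] = [[0, 2], [-2, 0]]
[y5, [y4, y1]] = [[-6, 0], [0, 6]]
[[y2, y3], [y5, [y4, y1]]] = [[0, 12], [24, 0]]

[[0, 12], [24, 0]]


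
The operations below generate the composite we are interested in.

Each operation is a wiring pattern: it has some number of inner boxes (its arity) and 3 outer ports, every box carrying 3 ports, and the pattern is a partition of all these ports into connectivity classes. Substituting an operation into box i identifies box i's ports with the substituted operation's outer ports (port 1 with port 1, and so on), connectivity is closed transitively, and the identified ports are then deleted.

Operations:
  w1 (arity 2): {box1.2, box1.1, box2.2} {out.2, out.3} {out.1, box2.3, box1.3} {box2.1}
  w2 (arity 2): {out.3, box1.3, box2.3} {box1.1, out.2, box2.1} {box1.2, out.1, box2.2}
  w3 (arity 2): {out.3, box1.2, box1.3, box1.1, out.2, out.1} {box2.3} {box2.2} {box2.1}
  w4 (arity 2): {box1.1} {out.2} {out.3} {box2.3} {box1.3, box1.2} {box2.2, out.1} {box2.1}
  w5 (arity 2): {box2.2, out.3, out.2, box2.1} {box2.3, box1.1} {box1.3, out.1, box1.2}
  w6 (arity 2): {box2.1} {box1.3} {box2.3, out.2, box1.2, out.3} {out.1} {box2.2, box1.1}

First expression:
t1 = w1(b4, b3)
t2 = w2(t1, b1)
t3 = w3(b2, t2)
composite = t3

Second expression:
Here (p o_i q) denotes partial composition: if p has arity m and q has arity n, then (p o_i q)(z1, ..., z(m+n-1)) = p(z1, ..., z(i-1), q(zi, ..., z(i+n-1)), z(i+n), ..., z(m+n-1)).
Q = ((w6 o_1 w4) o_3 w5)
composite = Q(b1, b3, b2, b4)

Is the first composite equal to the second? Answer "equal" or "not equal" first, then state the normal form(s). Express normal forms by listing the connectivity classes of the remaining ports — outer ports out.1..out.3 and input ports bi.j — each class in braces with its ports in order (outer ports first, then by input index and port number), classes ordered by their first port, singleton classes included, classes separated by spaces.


not equal; first: {out.1, out.2, out.3, b2.1, b2.2, b2.3} {b1.1, b3.3, b4.3} {b1.2, b1.3} {b3.1} {b3.2, b4.1, b4.2}; second: {out.1} {out.2, out.3, b3.2, b4.1, b4.2} {b1.1} {b1.2, b1.3} {b2.1, b4.3} {b2.2, b2.3} {b3.1} {b3.3}


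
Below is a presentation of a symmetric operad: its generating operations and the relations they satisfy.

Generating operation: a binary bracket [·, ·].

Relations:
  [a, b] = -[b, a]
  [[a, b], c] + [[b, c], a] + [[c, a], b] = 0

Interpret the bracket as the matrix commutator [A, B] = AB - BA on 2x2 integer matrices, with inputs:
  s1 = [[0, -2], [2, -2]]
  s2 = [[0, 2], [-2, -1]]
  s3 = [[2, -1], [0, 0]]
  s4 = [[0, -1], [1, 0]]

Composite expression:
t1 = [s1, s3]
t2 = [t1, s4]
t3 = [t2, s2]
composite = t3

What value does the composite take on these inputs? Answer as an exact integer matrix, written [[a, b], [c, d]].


[[16, 28], [20, -16]]

[s1, s3] = [[2, 2], [4, -2]]
[[s1, s3], s4] = [[6, -4], [-4, -6]]
[[[s1, s3], s4], s2] = [[16, 28], [20, -16]]


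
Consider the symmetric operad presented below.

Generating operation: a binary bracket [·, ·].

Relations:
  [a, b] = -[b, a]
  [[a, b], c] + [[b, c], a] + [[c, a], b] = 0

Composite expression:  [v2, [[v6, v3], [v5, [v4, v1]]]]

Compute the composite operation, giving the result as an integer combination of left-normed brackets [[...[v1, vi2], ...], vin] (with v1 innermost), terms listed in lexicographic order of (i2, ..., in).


A multilinear Lie element is pinned by v1-initial words (v1 innermost).
Composite bracket: [v2, [[v6, v3], [v5, [v4, v1]]]]
Under [a, b] = ab - ba we get 32 signed associative words (2^5 = 32).
Only words starting with v1 matter:
  sign of v1v4v5v3v6v2 is -1, so it contributes -[[[[[v1, v4], v5], v3], v6], v2]
  sign of v1v4v5v6v3v2 is +1, so it contributes +[[[[[v1, v4], v5], v6], v3], v2]

-[[[[[v1, v4], v5], v3], v6], v2] + [[[[[v1, v4], v5], v6], v3], v2]


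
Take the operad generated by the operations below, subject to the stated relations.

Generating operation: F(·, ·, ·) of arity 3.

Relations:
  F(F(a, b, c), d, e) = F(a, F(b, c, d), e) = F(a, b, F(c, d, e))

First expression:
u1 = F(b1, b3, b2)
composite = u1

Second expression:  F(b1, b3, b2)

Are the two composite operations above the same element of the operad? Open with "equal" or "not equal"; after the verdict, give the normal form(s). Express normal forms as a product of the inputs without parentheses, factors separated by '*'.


Reducing the first expression gives b1 * b3 * b2
Reducing the second expression gives b1 * b3 * b2
The normal forms match — equal.

equal: each reduces to b1 * b3 * b2


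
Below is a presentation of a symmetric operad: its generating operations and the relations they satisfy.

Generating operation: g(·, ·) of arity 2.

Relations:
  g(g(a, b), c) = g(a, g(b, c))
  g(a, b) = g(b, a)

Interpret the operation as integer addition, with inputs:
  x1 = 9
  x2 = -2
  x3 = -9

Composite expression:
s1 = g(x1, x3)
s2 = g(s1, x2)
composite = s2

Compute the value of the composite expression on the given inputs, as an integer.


g(x1, x3) = 0
g(g(x1, x3), x2) = -2

-2


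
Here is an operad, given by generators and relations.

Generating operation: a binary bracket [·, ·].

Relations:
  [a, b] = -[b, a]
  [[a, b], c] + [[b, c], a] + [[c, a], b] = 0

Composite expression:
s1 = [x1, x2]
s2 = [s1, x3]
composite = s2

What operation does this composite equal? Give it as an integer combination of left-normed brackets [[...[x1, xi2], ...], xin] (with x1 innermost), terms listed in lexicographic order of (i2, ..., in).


[[x1, x2], x3]

Antisymmetry and Jacobi reduce to x1-anchored left-normed brackets.
Composite bracket: [[x1, x2], x3]
Under [a, b] = ab - ba we get 4 signed associative words (2^2 = 4).
Words beginning with x1 determine it all:
  word x1x2x3 has sign +1, contributing +[[x1, x2], x3]


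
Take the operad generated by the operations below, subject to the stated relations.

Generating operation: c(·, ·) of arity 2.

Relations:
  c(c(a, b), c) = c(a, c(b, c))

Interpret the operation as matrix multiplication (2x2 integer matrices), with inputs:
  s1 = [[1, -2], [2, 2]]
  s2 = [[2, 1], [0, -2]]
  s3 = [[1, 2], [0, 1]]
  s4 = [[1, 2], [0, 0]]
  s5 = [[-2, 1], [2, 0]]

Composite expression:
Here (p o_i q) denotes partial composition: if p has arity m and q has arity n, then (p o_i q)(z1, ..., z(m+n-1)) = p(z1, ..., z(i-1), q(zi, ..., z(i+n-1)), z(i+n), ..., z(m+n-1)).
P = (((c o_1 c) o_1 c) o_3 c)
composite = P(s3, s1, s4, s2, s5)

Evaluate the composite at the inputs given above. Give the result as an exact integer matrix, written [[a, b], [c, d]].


c(s3, s1) = [[5, 2], [2, 2]]
c(s4, s2) = [[2, -3], [0, 0]]
c(c(s3, s1), c(s4, s2)) = [[10, -15], [4, -6]]
c(c(c(s3, s1), c(s4, s2)), s5) = [[-50, 10], [-20, 4]]

[[-50, 10], [-20, 4]]


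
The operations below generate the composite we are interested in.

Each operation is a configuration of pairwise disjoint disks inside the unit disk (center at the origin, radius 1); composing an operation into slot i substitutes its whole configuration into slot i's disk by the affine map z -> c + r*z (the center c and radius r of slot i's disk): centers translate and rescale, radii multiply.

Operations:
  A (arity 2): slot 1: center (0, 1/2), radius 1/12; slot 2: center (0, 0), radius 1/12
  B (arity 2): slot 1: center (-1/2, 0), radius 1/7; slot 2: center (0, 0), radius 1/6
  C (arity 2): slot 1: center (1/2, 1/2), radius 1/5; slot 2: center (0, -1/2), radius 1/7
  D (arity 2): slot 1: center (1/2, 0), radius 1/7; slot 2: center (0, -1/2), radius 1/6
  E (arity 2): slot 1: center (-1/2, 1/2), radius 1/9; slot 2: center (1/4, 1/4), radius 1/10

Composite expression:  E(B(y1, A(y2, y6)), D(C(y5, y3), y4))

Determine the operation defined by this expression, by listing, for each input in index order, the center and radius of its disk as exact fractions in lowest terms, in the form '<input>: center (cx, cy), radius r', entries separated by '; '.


y1: center (-5/9, 1/2), radius 1/63; y2: center (-1/2, 55/108), radius 1/648; y3: center (3/10, 17/70), radius 1/490; y4: center (1/4, 1/5), radius 1/60; y5: center (43/140, 9/35), radius 1/350; y6: center (-1/2, 1/2), radius 1/648

Only the slot chain above each y matters under E; compose those maps.
y1 passes through 2 substitutions, ending at center (-5/9, 1/2), radius 1/63
y2 passes through 3 substitutions, ending at center (-1/2, 55/108), radius 1/648
y6 passes through 3 substitutions, ending at center (-1/2, 1/2), radius 1/648
y5 passes through 3 substitutions, ending at center (43/140, 9/35), radius 1/350
y3 passes through 3 substitutions, ending at center (3/10, 17/70), radius 1/490
y4 passes through 2 substitutions, ending at center (1/4, 1/5), radius 1/60


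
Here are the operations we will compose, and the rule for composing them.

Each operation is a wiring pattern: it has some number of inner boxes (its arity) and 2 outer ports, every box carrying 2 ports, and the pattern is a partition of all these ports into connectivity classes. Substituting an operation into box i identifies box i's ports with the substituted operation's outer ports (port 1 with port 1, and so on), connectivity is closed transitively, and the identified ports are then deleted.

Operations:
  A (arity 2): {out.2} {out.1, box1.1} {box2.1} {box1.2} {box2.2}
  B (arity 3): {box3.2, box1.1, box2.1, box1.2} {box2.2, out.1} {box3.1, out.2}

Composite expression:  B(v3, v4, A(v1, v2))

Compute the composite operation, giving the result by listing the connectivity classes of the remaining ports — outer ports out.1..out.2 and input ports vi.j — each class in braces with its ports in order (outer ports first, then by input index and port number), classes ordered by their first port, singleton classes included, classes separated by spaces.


{out.1, v4.2} {out.2, v1.1} {v1.2} {v2.1} {v2.2} {v3.1, v3.2, v4.1}

After gluing at B, chains via deleted ports link the v-ports.
A over (v1, v2) gives {out.1, v1.1} {out.2} {v1.2} {v2.1} {v2.2}, out.j being that stage's outer ports
B over (v3, v4, v1, v2) gives {out.1, v4.2} {out.2, v1.1} {v1.2} {v2.1} {v2.2} {v3.1, v3.2, v4.1}, out.j being that stage's outer ports


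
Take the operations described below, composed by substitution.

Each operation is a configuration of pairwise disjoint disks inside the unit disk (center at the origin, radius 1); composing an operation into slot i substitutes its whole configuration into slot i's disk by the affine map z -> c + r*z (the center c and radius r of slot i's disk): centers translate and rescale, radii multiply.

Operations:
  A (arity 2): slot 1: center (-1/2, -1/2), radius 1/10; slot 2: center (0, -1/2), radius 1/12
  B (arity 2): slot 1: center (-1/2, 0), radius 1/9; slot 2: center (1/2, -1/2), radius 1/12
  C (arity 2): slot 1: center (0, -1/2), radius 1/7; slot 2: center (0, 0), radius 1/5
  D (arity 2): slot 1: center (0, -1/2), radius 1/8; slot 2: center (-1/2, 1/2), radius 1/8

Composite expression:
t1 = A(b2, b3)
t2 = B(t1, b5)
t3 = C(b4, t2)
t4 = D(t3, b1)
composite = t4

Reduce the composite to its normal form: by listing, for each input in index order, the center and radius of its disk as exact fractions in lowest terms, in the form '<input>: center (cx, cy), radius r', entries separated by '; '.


b1: center (-1/2, 1/2), radius 1/8; b2: center (-1/72, -361/720), radius 1/3600; b3: center (-1/80, -361/720), radius 1/4320; b4: center (0, -9/16), radius 1/56; b5: center (1/80, -41/80), radius 1/480

Affine substitution under D: radii multiply and b-centers shift.
input b4: composing its 2 substitution steps yields center (0, -9/16), radius 1/56
input b2: composing its 4 substitution steps yields center (-1/72, -361/720), radius 1/3600
input b3: composing its 4 substitution steps yields center (-1/80, -361/720), radius 1/4320
input b5: composing its 3 substitution steps yields center (1/80, -41/80), radius 1/480
input b1: composing its 1 substitution step yields center (-1/2, 1/2), radius 1/8


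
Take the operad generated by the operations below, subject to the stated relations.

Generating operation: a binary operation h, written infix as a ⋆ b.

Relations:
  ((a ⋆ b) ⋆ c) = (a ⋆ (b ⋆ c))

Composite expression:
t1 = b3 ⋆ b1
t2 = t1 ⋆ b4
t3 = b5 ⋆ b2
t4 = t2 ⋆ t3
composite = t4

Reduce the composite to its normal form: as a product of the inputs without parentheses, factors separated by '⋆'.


The h-tree's shape is irrelevant; the b-reading-order decides.
(b3 ⋆ b1) reduces to b3 ⋆ b1
((b3 ⋆ b1) ⋆ b4) reduces to b3 ⋆ b1 ⋆ b4
(b5 ⋆ b2) reduces to b5 ⋆ b2
(((b3 ⋆ b1) ⋆ b4) ⋆ (b5 ⋆ b2)) reduces to b3 ⋆ b1 ⋆ b4 ⋆ b5 ⋆ b2

b3 ⋆ b1 ⋆ b4 ⋆ b5 ⋆ b2


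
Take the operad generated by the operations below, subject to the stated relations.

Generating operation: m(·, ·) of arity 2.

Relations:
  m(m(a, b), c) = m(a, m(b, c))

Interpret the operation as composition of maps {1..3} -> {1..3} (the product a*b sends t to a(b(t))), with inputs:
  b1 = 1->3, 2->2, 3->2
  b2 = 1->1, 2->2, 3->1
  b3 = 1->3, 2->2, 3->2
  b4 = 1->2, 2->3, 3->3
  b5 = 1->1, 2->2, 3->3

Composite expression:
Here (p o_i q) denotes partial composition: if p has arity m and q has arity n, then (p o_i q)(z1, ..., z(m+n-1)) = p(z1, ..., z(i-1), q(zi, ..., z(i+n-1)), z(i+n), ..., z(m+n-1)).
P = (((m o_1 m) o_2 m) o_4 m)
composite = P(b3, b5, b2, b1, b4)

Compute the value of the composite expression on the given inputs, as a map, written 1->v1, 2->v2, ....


m(b5, b2) = 1->1, 2->2, 3->1
m(b3, m(b5, b2)) = 1->3, 2->2, 3->3
m(b1, b4) = 1->2, 2->2, 3->2
m(m(b3, m(b5, b2)), m(b1, b4)) = 1->2, 2->2, 3->2

1->2, 2->2, 3->2


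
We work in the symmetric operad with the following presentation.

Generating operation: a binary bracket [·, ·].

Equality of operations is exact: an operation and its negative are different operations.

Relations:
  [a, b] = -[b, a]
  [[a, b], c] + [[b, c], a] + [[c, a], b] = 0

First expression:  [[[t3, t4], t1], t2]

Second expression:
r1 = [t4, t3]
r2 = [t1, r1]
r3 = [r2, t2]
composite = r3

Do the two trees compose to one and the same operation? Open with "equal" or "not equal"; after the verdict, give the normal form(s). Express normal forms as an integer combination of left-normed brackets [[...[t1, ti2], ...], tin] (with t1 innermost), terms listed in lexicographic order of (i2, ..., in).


equal — both sides give -[[[t1, t3], t4], t2] + [[[t1, t4], t3], t2]

The first expression reduces to -[[[t1, t3], t4], t2] + [[[t1, t4], t3], t2]
The second expression reduces to -[[[t1, t3], t4], t2] + [[[t1, t4], t3], t2]
Identical normal forms: equal.


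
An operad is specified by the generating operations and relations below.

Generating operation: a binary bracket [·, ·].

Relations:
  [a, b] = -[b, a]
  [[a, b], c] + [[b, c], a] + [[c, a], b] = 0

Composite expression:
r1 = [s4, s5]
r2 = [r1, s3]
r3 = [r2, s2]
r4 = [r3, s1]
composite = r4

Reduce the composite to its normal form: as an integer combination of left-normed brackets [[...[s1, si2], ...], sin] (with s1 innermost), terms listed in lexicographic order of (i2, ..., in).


-[[[[s1, s2], s3], s4], s5] + [[[[s1, s2], s3], s5], s4] + [[[[s1, s2], s4], s5], s3] - [[[[s1, s2], s5], s4], s3] + [[[[s1, s3], s4], s5], s2] - [[[[s1, s3], s5], s4], s2] - [[[[s1, s4], s5], s3], s2] + [[[[s1, s5], s4], s3], s2]

In the tensor algebra, words opening s1 carry the s1-anchored form.
Composite bracket: [[[[s4, s5], s3], s2], s1]
Under [a, b] = ab - ba we get 16 signed associative words (2^4 = 16).
Collect the words opening with s1:
  sign of s1s2s3s4s5 is -1, so it contributes -[[[[s1, s2], s3], s4], s5]
  sign of s1s2s3s5s4 is +1, so it contributes +[[[[s1, s2], s3], s5], s4]
  sign of s1s2s4s5s3 is +1, so it contributes +[[[[s1, s2], s4], s5], s3]
  sign of s1s2s5s4s3 is -1, so it contributes -[[[[s1, s2], s5], s4], s3]
  sign of s1s3s4s5s2 is +1, so it contributes +[[[[s1, s3], s4], s5], s2]
  sign of s1s3s5s4s2 is -1, so it contributes -[[[[s1, s3], s5], s4], s2]
  sign of s1s4s5s3s2 is -1, so it contributes -[[[[s1, s4], s5], s3], s2]
  sign of s1s5s4s3s2 is +1, so it contributes +[[[[s1, s5], s4], s3], s2]


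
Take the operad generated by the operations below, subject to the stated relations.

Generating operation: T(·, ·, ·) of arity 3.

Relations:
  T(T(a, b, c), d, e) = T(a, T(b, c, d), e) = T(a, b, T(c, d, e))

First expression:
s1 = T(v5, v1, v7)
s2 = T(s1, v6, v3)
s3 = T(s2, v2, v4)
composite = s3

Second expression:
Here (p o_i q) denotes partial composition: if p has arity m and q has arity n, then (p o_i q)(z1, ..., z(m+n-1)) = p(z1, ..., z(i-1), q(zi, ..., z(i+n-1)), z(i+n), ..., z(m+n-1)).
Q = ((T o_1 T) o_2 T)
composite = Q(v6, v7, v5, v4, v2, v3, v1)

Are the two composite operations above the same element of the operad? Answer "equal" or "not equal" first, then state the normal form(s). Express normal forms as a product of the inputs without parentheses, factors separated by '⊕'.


The first composite normalizes to v5 ⊕ v1 ⊕ v7 ⊕ v6 ⊕ v3 ⊕ v2 ⊕ v4
The second composite normalizes to v6 ⊕ v7 ⊕ v5 ⊕ v4 ⊕ v2 ⊕ v3 ⊕ v1
No match — not equal.

not equal; first: v5 ⊕ v1 ⊕ v7 ⊕ v6 ⊕ v3 ⊕ v2 ⊕ v4; second: v6 ⊕ v7 ⊕ v5 ⊕ v4 ⊕ v2 ⊕ v3 ⊕ v1


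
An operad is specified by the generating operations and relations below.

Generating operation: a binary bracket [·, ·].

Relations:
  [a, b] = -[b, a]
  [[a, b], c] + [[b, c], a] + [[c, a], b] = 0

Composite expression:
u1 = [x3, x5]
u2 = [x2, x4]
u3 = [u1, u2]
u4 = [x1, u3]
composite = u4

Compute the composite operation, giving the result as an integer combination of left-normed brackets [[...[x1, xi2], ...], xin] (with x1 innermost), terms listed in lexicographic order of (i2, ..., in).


A multilinear Lie element is pinned by x1-initial words (x1 innermost).
Composite bracket: [x1, [[x3, x5], [x2, x4]]]
Applying ab - ba throughout gives 16 signed words (2^4 = 16).
Words beginning with x1 determine it all:
  from x1x2x4x3x5, sign -1: term -[[[[x1, x2], x4], x3], x5]
  from x1x2x4x5x3, sign +1: term +[[[[x1, x2], x4], x5], x3]
  from x1x3x5x2x4, sign +1: term +[[[[x1, x3], x5], x2], x4]
  from x1x3x5x4x2, sign -1: term -[[[[x1, x3], x5], x4], x2]
  from x1x4x2x3x5, sign +1: term +[[[[x1, x4], x2], x3], x5]
  from x1x4x2x5x3, sign -1: term -[[[[x1, x4], x2], x5], x3]
  from x1x5x3x2x4, sign -1: term -[[[[x1, x5], x3], x2], x4]
  from x1x5x3x4x2, sign +1: term +[[[[x1, x5], x3], x4], x2]

-[[[[x1, x2], x4], x3], x5] + [[[[x1, x2], x4], x5], x3] + [[[[x1, x3], x5], x2], x4] - [[[[x1, x3], x5], x4], x2] + [[[[x1, x4], x2], x3], x5] - [[[[x1, x4], x2], x5], x3] - [[[[x1, x5], x3], x2], x4] + [[[[x1, x5], x3], x4], x2]


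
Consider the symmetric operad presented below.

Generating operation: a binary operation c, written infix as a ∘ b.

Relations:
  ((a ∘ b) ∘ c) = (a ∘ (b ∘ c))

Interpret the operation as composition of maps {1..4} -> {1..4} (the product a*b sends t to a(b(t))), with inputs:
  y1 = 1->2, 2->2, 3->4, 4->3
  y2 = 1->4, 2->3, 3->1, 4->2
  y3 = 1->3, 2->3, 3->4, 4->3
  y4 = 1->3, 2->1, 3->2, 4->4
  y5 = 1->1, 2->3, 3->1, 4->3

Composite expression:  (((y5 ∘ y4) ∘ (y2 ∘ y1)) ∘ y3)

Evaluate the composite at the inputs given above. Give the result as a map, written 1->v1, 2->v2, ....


1->1, 2->1, 3->1, 4->1


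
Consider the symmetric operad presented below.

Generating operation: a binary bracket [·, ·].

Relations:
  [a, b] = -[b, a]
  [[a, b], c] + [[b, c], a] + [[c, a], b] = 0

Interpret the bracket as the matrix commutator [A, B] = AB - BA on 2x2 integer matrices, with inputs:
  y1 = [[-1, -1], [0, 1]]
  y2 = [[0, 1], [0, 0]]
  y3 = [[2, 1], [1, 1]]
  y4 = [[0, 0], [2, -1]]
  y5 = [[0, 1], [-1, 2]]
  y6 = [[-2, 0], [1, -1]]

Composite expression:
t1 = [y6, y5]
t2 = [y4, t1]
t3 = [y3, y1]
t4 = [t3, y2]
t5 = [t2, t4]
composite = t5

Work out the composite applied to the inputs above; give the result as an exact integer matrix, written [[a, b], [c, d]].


[y6, y5] = [[-1, -1], [-3, 1]]
[y4, [y6, y5]] = [[2, -1], [-1, -2]]
[y3, y1] = [[1, 1], [-2, -1]]
[[y3, y1], y2] = [[2, 2], [0, -2]]
[[y4, [y6, y5]], [[y3, y1], y2]] = [[2, 12], [-4, -2]]

[[2, 12], [-4, -2]]


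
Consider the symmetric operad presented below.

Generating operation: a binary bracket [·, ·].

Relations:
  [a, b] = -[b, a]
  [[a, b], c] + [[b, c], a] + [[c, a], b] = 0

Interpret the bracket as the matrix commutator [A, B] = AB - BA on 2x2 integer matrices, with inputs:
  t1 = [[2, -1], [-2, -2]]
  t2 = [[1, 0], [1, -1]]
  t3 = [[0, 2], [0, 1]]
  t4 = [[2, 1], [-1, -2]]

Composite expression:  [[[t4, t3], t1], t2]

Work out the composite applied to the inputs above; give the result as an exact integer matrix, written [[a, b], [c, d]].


[[-40, 80], [58, 40]]

[t4, t3] = [[2, 9], [1, -2]]
[[t4, t3], t1] = [[-17, -40], [12, 17]]
[[[t4, t3], t1], t2] = [[-40, 80], [58, 40]]


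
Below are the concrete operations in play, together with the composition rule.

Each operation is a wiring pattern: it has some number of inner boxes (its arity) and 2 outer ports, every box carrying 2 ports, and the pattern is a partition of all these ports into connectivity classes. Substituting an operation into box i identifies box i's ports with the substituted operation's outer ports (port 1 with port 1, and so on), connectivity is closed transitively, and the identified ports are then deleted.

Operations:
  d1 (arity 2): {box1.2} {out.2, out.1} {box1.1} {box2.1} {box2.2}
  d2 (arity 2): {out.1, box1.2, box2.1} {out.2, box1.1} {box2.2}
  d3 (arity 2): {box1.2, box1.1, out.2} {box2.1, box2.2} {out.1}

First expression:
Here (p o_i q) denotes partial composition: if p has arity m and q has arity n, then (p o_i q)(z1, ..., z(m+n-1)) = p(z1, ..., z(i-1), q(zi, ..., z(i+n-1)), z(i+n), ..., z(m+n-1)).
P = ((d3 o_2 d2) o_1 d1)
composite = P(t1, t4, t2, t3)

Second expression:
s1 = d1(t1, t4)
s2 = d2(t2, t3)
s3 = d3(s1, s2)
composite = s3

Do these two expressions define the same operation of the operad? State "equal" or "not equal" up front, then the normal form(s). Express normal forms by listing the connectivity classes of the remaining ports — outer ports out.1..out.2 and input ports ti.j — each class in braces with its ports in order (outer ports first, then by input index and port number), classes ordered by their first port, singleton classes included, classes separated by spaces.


equal: each reduces to {out.1} {out.2} {t1.1} {t1.2} {t2.1, t2.2, t3.1} {t3.2} {t4.1} {t4.2}

The first expression, normalized: {out.1} {out.2} {t1.1} {t1.2} {t2.1, t2.2, t3.1} {t3.2} {t4.1} {t4.2}
The second expression, normalized: {out.1} {out.2} {t1.1} {t1.2} {t2.1, t2.2, t3.1} {t3.2} {t4.1} {t4.2}
The forms coincide; equal.


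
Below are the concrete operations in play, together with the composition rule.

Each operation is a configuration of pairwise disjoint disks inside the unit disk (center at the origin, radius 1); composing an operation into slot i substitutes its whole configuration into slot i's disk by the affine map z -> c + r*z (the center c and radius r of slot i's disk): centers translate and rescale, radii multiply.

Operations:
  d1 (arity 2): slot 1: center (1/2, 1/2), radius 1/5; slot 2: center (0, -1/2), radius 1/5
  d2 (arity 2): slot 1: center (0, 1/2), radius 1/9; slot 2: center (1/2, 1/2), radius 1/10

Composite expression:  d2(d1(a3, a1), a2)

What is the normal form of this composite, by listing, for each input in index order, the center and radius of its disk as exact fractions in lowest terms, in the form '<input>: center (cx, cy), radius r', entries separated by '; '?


a1: center (0, 4/9), radius 1/45; a2: center (1/2, 1/2), radius 1/10; a3: center (1/18, 5/9), radius 1/45

Below d2, radii multiply path by path; the a-disk centers shift.
for a3, the 2-step affine chain lands on center (1/18, 5/9), radius 1/45
for a1, the 2-step affine chain lands on center (0, 4/9), radius 1/45
for a2, the 1-step affine chain lands on center (1/2, 1/2), radius 1/10


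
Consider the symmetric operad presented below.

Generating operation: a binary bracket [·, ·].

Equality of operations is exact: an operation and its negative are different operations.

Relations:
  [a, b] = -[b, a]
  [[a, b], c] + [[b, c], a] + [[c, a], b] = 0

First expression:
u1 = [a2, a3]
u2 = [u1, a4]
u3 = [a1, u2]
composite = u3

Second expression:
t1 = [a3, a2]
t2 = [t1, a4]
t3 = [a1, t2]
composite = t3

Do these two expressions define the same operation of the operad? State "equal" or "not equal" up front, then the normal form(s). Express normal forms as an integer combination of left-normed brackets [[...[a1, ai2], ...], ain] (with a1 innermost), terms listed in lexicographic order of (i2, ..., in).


not equal; the first gives [[[a1, a2], a3], a4] - [[[a1, a3], a2], a4] - [[[a1, a4], a2], a3] + [[[a1, a4], a3], a2] and the second -[[[a1, a2], a3], a4] + [[[a1, a3], a2], a4] + [[[a1, a4], a2], a3] - [[[a1, a4], a3], a2]

Normal form of the first expression: [[[a1, a2], a3], a4] - [[[a1, a3], a2], a4] - [[[a1, a4], a2], a3] + [[[a1, a4], a3], a2]
Normal form of the second expression: -[[[a1, a2], a3], a4] + [[[a1, a3], a2], a4] + [[[a1, a4], a2], a3] - [[[a1, a4], a3], a2]
No match — not equal.


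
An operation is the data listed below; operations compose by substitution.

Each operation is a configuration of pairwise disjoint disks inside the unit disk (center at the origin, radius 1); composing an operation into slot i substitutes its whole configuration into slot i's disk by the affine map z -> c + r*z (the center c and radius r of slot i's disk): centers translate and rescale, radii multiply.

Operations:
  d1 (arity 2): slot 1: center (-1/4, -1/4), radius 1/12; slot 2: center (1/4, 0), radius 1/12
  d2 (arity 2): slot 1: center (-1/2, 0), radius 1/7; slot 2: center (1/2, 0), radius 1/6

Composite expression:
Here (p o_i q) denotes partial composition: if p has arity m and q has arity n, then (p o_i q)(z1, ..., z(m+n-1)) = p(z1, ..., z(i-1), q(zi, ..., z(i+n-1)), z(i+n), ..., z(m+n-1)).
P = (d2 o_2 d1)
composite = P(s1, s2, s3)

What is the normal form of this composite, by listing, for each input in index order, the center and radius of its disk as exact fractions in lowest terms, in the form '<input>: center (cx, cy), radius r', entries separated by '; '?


s1: center (-1/2, 0), radius 1/7; s2: center (11/24, -1/24), radius 1/72; s3: center (13/24, 0), radius 1/72


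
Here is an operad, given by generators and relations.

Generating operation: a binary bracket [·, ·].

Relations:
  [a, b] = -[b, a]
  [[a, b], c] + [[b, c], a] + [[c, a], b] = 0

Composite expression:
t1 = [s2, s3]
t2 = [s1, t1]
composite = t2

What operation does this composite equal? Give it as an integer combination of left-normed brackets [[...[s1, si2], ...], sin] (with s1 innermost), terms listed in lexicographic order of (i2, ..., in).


Expand each bracket as ab - ba; the s1-initial words give the coefficients.
Composite bracket: [s1, [s2, s3]]
Expanding via [a, b] = ab - ba: 4 signed words (2^2 = 4).
The s1-initial words carry the normal form:
  s1s2s3 (sign +1) contributes +[[s1, s2], s3]
  s1s3s2 (sign -1) contributes -[[s1, s3], s2]

[[s1, s2], s3] - [[s1, s3], s2]


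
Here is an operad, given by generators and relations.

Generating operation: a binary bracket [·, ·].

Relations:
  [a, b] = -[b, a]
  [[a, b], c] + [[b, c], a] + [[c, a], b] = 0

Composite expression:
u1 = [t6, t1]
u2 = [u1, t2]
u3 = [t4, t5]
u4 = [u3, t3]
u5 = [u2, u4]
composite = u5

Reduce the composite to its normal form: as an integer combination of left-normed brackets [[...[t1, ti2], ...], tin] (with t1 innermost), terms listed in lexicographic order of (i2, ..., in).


Expand each bracket as ab - ba; the t1-initial words give the coefficients.
Composite bracket: [[[t6, t1], t2], [[t4, t5], t3]]
Full expansion: 32 signed words from ab - ba (2^5 = 32).
Keep just the words that open with t1:
  t1t6t2t3t4t5 (sign +1) contributes +[[[[[t1, t6], t2], t3], t4], t5]
  t1t6t2t3t5t4 (sign -1) contributes -[[[[[t1, t6], t2], t3], t5], t4]
  t1t6t2t4t5t3 (sign -1) contributes -[[[[[t1, t6], t2], t4], t5], t3]
  t1t6t2t5t4t3 (sign +1) contributes +[[[[[t1, t6], t2], t5], t4], t3]

[[[[[t1, t6], t2], t3], t4], t5] - [[[[[t1, t6], t2], t3], t5], t4] - [[[[[t1, t6], t2], t4], t5], t3] + [[[[[t1, t6], t2], t5], t4], t3]


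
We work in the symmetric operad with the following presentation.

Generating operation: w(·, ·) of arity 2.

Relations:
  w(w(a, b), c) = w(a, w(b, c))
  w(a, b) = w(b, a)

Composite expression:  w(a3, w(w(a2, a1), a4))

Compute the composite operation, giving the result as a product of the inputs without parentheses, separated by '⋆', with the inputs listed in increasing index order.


a1 ⋆ a2 ⋆ a3 ⋆ a4

With w associative and commutative, the a-input set is all that matters.
w(a2, a1) collapses to a2 ⋆ a1
w(w(a2, a1), a4) collapses to a2 ⋆ a1 ⋆ a4
w(a3, w(w(a2, a1), a4)) collapses to a3 ⋆ a2 ⋆ a1 ⋆ a4
sorting the factors by input index: a1 ⋆ a2 ⋆ a3 ⋆ a4


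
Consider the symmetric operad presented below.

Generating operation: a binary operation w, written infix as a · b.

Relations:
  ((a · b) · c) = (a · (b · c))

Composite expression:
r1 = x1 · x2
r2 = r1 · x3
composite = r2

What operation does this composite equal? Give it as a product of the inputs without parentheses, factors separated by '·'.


x1 · x2 · x3

Key point: w is associative — brackets drop, the x-order remains.
(x1 · x2) unparenthesizes to x1 · x2
((x1 · x2) · x3) unparenthesizes to x1 · x2 · x3


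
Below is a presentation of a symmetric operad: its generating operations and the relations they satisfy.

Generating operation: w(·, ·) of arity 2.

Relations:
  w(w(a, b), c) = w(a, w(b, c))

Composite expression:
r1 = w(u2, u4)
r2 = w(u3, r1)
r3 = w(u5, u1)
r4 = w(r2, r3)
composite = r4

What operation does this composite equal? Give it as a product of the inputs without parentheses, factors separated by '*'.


u3 * u2 * u4 * u5 * u1

The w-tree's shape is irrelevant; the u-reading-order decides.
w(u2, u4) reduces to u2 * u4
w(u3, w(u2, u4)) reduces to u3 * u2 * u4
w(u5, u1) reduces to u5 * u1
w(w(u3, w(u2, u4)), w(u5, u1)) reduces to u3 * u2 * u4 * u5 * u1


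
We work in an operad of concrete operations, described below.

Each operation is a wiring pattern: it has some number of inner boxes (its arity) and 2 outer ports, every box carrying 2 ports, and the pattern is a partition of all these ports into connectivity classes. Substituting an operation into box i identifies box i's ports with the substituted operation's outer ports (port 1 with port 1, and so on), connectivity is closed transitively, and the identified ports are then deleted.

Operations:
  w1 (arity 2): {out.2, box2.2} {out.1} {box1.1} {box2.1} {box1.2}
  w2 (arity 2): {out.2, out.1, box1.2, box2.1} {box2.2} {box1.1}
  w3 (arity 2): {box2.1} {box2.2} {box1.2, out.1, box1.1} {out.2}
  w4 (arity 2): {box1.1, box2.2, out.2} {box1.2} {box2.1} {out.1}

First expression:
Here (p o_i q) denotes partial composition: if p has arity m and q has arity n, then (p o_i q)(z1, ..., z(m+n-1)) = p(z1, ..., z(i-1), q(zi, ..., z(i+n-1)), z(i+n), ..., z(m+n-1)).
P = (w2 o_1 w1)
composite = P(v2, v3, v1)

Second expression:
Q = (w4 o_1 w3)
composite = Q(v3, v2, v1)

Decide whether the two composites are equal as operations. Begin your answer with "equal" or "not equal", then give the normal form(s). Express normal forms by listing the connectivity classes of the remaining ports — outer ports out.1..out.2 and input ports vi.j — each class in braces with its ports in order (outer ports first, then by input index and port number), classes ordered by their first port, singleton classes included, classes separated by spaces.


Normal form of the first expression: {out.1, out.2, v1.1, v3.2} {v1.2} {v2.1} {v2.2} {v3.1}
Normal form of the second expression: {out.1} {out.2, v1.2, v3.1, v3.2} {v1.1} {v2.1} {v2.2}
Distinct normal forms: not equal.

not equal; the first gives {out.1, out.2, v1.1, v3.2} {v1.2} {v2.1} {v2.2} {v3.1} and the second {out.1} {out.2, v1.2, v3.1, v3.2} {v1.1} {v2.1} {v2.2}


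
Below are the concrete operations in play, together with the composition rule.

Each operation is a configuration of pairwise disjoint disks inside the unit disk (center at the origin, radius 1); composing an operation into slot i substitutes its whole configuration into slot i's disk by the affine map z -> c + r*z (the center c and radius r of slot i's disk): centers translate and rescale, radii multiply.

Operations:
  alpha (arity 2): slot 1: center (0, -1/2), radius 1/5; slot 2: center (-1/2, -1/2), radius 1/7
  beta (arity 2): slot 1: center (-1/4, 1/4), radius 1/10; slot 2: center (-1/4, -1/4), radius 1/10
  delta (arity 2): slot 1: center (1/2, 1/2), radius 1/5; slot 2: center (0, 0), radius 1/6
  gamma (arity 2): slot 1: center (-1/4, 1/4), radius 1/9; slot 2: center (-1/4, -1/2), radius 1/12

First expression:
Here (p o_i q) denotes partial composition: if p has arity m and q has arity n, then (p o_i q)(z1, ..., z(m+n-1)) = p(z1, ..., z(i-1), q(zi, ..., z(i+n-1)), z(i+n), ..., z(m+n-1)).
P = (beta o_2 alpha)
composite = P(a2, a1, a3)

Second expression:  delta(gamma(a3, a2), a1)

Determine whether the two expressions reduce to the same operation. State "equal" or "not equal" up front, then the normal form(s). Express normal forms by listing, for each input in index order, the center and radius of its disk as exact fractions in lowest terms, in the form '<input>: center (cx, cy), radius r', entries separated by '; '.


The first expression, normalized: a1: center (-1/4, -3/10), radius 1/50; a2: center (-1/4, 1/4), radius 1/10; a3: center (-3/10, -3/10), radius 1/70
The second expression, normalized: a1: center (0, 0), radius 1/6; a2: center (9/20, 2/5), radius 1/60; a3: center (9/20, 11/20), radius 1/45
No match — not equal.

not equal: they reduce to a1: center (-1/4, -3/10), radius 1/50; a2: center (-1/4, 1/4), radius 1/10; a3: center (-3/10, -3/10), radius 1/70 and a1: center (0, 0), radius 1/6; a2: center (9/20, 2/5), radius 1/60; a3: center (9/20, 11/20), radius 1/45


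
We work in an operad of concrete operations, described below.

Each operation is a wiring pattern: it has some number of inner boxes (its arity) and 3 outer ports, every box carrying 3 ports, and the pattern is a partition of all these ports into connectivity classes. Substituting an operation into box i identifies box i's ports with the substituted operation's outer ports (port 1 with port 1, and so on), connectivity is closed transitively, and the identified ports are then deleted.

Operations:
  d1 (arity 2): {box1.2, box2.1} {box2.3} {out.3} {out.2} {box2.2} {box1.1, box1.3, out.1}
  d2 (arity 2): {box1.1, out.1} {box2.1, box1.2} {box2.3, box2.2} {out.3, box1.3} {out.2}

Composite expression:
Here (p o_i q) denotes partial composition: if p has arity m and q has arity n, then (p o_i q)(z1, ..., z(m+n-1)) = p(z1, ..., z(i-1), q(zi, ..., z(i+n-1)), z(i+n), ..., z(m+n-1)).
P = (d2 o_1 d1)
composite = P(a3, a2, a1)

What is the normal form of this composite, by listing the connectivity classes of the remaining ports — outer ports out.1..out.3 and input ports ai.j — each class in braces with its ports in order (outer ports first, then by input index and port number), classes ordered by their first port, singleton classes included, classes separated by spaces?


{out.1, a3.1, a3.3} {out.2} {out.3} {a1.1} {a1.2, a1.3} {a2.1, a3.2} {a2.2} {a2.3}

Connectivity passes through glued d2-boundaries; trace each wire chain.
after d1, the pattern on (a3, a2) reads {out.1, a3.1, a3.3} {out.2} {out.3} {a2.1, a3.2} {a2.2} {a2.3} (out.j = its outer ports)
after d2, the pattern on (a3, a2, a1) reads {out.1, a3.1, a3.3} {out.2} {out.3} {a1.1} {a1.2, a1.3} {a2.1, a3.2} {a2.2} {a2.3} (out.j = its outer ports)
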